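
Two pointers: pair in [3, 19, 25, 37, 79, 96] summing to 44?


lo=0(3)+hi=5(96)=99
lo=0(3)+hi=4(79)=82
lo=0(3)+hi=3(37)=40
lo=1(19)+hi=3(37)=56
lo=1(19)+hi=2(25)=44

Yes: 19+25=44


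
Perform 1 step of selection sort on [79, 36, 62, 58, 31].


Initial: [79, 36, 62, 58, 31]
Step 1: min=31 at 4
  Swap: [31, 36, 62, 58, 79]

After 1 step: [31, 36, 62, 58, 79]


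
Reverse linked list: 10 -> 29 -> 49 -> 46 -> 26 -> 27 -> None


Step 1: curr=10, set curr.next=prev(None) | reversed so far: 10
Step 2: curr=29, set curr.next=prev(10) | reversed so far: 29 -> 10
Step 3: curr=49, set curr.next=prev(29) | reversed so far: 49 -> 29 -> 10
Step 4: curr=46, set curr.next=prev(49) | reversed so far: 46 -> 49 -> 29 -> 10
Step 5: curr=26, set curr.next=prev(46) | reversed so far: 26 -> 46 -> 49 -> 29 -> 10
Step 6: curr=27, set curr.next=prev(26) | reversed so far: 27 -> 26 -> 46 -> 49 -> 29 -> 10

27 -> 26 -> 46 -> 49 -> 29 -> 10 -> None


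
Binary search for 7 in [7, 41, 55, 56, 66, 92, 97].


Step 1: lo=0, hi=6, mid=3, val=56
Step 2: lo=0, hi=2, mid=1, val=41
Step 3: lo=0, hi=0, mid=0, val=7

Found at index 0


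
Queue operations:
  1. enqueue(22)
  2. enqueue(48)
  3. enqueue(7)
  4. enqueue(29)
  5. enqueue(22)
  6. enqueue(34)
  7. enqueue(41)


enqueue(22) -> [22]
enqueue(48) -> [22, 48]
enqueue(7) -> [22, 48, 7]
enqueue(29) -> [22, 48, 7, 29]
enqueue(22) -> [22, 48, 7, 29, 22]
enqueue(34) -> [22, 48, 7, 29, 22, 34]
enqueue(41) -> [22, 48, 7, 29, 22, 34, 41]

Final queue: [22, 48, 7, 29, 22, 34, 41]


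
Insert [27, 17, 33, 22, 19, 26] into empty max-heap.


Insert 27: [27]
Insert 17: [27, 17]
Insert 33: [33, 17, 27]
Insert 22: [33, 22, 27, 17]
Insert 19: [33, 22, 27, 17, 19]
Insert 26: [33, 22, 27, 17, 19, 26]

Final heap: [33, 22, 27, 17, 19, 26]


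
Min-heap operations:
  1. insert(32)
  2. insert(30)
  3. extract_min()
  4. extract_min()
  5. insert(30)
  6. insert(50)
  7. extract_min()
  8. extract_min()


insert(32) -> [32]
insert(30) -> [30, 32]
extract_min()->30, [32]
extract_min()->32, []
insert(30) -> [30]
insert(50) -> [30, 50]
extract_min()->30, [50]
extract_min()->50, []

Final heap: []


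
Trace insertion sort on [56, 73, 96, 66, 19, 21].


Initial: [56, 73, 96, 66, 19, 21]
Insert 73: [56, 73, 96, 66, 19, 21]
Insert 96: [56, 73, 96, 66, 19, 21]
Insert 66: [56, 66, 73, 96, 19, 21]
Insert 19: [19, 56, 66, 73, 96, 21]
Insert 21: [19, 21, 56, 66, 73, 96]

Sorted: [19, 21, 56, 66, 73, 96]


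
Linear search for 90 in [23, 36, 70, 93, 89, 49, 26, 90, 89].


i=0: 23!=90
i=1: 36!=90
i=2: 70!=90
i=3: 93!=90
i=4: 89!=90
i=5: 49!=90
i=6: 26!=90
i=7: 90==90 found!

Found at 7, 8 comps


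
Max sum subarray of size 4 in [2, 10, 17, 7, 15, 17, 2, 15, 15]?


[0:4]: 36
[1:5]: 49
[2:6]: 56
[3:7]: 41
[4:8]: 49
[5:9]: 49

Max: 56 at [2:6]


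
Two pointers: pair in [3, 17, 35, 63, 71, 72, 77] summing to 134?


lo=0(3)+hi=6(77)=80
lo=1(17)+hi=6(77)=94
lo=2(35)+hi=6(77)=112
lo=3(63)+hi=6(77)=140
lo=3(63)+hi=5(72)=135
lo=3(63)+hi=4(71)=134

Yes: 63+71=134


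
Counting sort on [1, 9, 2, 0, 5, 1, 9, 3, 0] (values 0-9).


Input: [1, 9, 2, 0, 5, 1, 9, 3, 0]
Counts: [2, 2, 1, 1, 0, 1, 0, 0, 0, 2]

Sorted: [0, 0, 1, 1, 2, 3, 5, 9, 9]


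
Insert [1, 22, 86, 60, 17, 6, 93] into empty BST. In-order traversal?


Insert 1: root
Insert 22: R from 1
Insert 86: R from 1 -> R from 22
Insert 60: R from 1 -> R from 22 -> L from 86
Insert 17: R from 1 -> L from 22
Insert 6: R from 1 -> L from 22 -> L from 17
Insert 93: R from 1 -> R from 22 -> R from 86

In-order: [1, 6, 17, 22, 60, 86, 93]


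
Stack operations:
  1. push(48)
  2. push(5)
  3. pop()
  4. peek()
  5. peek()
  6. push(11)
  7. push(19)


push(48) -> [48]
push(5) -> [48, 5]
pop()->5, [48]
peek()->48
peek()->48
push(11) -> [48, 11]
push(19) -> [48, 11, 19]

Final stack: [48, 11, 19]


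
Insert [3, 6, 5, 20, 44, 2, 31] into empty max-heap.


Insert 3: [3]
Insert 6: [6, 3]
Insert 5: [6, 3, 5]
Insert 20: [20, 6, 5, 3]
Insert 44: [44, 20, 5, 3, 6]
Insert 2: [44, 20, 5, 3, 6, 2]
Insert 31: [44, 20, 31, 3, 6, 2, 5]

Final heap: [44, 20, 31, 3, 6, 2, 5]


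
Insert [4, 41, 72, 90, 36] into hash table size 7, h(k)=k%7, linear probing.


Insert 4: h=4 -> slot 4
Insert 41: h=6 -> slot 6
Insert 72: h=2 -> slot 2
Insert 90: h=6, 1 probes -> slot 0
Insert 36: h=1 -> slot 1

Table: [90, 36, 72, None, 4, None, 41]


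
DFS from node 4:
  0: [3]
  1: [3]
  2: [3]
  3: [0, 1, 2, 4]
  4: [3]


Visit 4, push [3]
Visit 3, push [2, 1, 0]
Visit 0, push []
Visit 1, push []
Visit 2, push []

DFS order: [4, 3, 0, 1, 2]


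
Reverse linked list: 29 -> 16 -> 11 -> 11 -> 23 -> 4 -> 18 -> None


Step 1: curr=29, set curr.next=prev(None) | reversed so far: 29
Step 2: curr=16, set curr.next=prev(29) | reversed so far: 16 -> 29
Step 3: curr=11, set curr.next=prev(16) | reversed so far: 11 -> 16 -> 29
Step 4: curr=11, set curr.next=prev(11) | reversed so far: 11 -> 11 -> 16 -> 29
Step 5: curr=23, set curr.next=prev(11) | reversed so far: 23 -> 11 -> 11 -> 16 -> 29
Step 6: curr=4, set curr.next=prev(23) | reversed so far: 4 -> 23 -> 11 -> 11 -> 16 -> 29
Step 7: curr=18, set curr.next=prev(4) | reversed so far: 18 -> 4 -> 23 -> 11 -> 11 -> 16 -> 29

18 -> 4 -> 23 -> 11 -> 11 -> 16 -> 29 -> None


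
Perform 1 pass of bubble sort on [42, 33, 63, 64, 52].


Initial: [42, 33, 63, 64, 52]
Pass 1: [33, 42, 63, 52, 64] (2 swaps)

After 1 pass: [33, 42, 63, 52, 64]


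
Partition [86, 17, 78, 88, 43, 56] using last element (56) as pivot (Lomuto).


Pivot: 56
  17 <= 56: swap -> [17, 86, 78, 88, 43, 56]
  43 <= 56: swap -> [17, 43, 78, 88, 86, 56]
Place pivot at 2: [17, 43, 56, 88, 86, 78]

Partitioned: [17, 43, 56, 88, 86, 78]


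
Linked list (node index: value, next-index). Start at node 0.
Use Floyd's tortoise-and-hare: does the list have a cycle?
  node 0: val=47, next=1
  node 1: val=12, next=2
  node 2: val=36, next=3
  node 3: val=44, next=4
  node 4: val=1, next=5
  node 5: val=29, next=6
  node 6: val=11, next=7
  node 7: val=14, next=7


Floyd's tortoise (slow, +1) and hare (fast, +2):
  init: slow=0, fast=0
  step 1: slow=1, fast=2
  step 2: slow=2, fast=4
  step 3: slow=3, fast=6
  step 4: slow=4, fast=7
  step 5: slow=5, fast=7
  step 6: slow=6, fast=7
  step 7: slow=7, fast=7
  slow == fast at node 7: cycle detected

Cycle: yes


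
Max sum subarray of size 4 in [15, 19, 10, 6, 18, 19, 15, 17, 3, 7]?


[0:4]: 50
[1:5]: 53
[2:6]: 53
[3:7]: 58
[4:8]: 69
[5:9]: 54
[6:10]: 42

Max: 69 at [4:8]


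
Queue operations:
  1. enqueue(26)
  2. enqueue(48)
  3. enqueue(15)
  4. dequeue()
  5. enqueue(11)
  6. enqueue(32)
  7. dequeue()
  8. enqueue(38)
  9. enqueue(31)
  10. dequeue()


enqueue(26) -> [26]
enqueue(48) -> [26, 48]
enqueue(15) -> [26, 48, 15]
dequeue()->26, [48, 15]
enqueue(11) -> [48, 15, 11]
enqueue(32) -> [48, 15, 11, 32]
dequeue()->48, [15, 11, 32]
enqueue(38) -> [15, 11, 32, 38]
enqueue(31) -> [15, 11, 32, 38, 31]
dequeue()->15, [11, 32, 38, 31]

Final queue: [11, 32, 38, 31]


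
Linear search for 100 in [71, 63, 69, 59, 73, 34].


i=0: 71!=100
i=1: 63!=100
i=2: 69!=100
i=3: 59!=100
i=4: 73!=100
i=5: 34!=100

Not found, 6 comps


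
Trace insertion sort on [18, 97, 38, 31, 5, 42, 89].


Initial: [18, 97, 38, 31, 5, 42, 89]
Insert 97: [18, 97, 38, 31, 5, 42, 89]
Insert 38: [18, 38, 97, 31, 5, 42, 89]
Insert 31: [18, 31, 38, 97, 5, 42, 89]
Insert 5: [5, 18, 31, 38, 97, 42, 89]
Insert 42: [5, 18, 31, 38, 42, 97, 89]
Insert 89: [5, 18, 31, 38, 42, 89, 97]

Sorted: [5, 18, 31, 38, 42, 89, 97]


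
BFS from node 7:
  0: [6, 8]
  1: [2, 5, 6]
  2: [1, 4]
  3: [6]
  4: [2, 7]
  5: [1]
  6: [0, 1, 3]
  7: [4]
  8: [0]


Visit 7, enqueue [4]
Visit 4, enqueue [2]
Visit 2, enqueue [1]
Visit 1, enqueue [5, 6]
Visit 5, enqueue []
Visit 6, enqueue [0, 3]
Visit 0, enqueue [8]
Visit 3, enqueue []
Visit 8, enqueue []

BFS order: [7, 4, 2, 1, 5, 6, 0, 3, 8]


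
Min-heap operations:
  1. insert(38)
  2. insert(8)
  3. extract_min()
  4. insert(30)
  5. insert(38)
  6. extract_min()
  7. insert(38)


insert(38) -> [38]
insert(8) -> [8, 38]
extract_min()->8, [38]
insert(30) -> [30, 38]
insert(38) -> [30, 38, 38]
extract_min()->30, [38, 38]
insert(38) -> [38, 38, 38]

Final heap: [38, 38, 38]


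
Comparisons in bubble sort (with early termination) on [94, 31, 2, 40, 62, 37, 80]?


Algorithm: bubble sort (with early termination)
Input: [94, 31, 2, 40, 62, 37, 80]
Sorted: [2, 31, 37, 40, 62, 80, 94]

18


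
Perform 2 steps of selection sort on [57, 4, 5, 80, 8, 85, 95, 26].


Initial: [57, 4, 5, 80, 8, 85, 95, 26]
Step 1: min=4 at 1
  Swap: [4, 57, 5, 80, 8, 85, 95, 26]
Step 2: min=5 at 2
  Swap: [4, 5, 57, 80, 8, 85, 95, 26]

After 2 steps: [4, 5, 57, 80, 8, 85, 95, 26]


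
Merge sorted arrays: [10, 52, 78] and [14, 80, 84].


Take 10 from A
Take 14 from B
Take 52 from A
Take 78 from A

Merged: [10, 14, 52, 78, 80, 84]


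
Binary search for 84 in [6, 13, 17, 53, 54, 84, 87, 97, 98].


Step 1: lo=0, hi=8, mid=4, val=54
Step 2: lo=5, hi=8, mid=6, val=87
Step 3: lo=5, hi=5, mid=5, val=84

Found at index 5


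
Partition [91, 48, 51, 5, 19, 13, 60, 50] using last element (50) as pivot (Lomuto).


Pivot: 50
  48 <= 50: swap -> [48, 91, 51, 5, 19, 13, 60, 50]
  5 <= 50: swap -> [48, 5, 51, 91, 19, 13, 60, 50]
  19 <= 50: swap -> [48, 5, 19, 91, 51, 13, 60, 50]
  13 <= 50: swap -> [48, 5, 19, 13, 51, 91, 60, 50]
Place pivot at 4: [48, 5, 19, 13, 50, 91, 60, 51]

Partitioned: [48, 5, 19, 13, 50, 91, 60, 51]


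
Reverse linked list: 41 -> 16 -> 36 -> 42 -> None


Step 1: curr=41, set curr.next=prev(None) | reversed so far: 41
Step 2: curr=16, set curr.next=prev(41) | reversed so far: 16 -> 41
Step 3: curr=36, set curr.next=prev(16) | reversed so far: 36 -> 16 -> 41
Step 4: curr=42, set curr.next=prev(36) | reversed so far: 42 -> 36 -> 16 -> 41

42 -> 36 -> 16 -> 41 -> None


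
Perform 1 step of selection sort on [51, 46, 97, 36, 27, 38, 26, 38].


Initial: [51, 46, 97, 36, 27, 38, 26, 38]
Step 1: min=26 at 6
  Swap: [26, 46, 97, 36, 27, 38, 51, 38]

After 1 step: [26, 46, 97, 36, 27, 38, 51, 38]


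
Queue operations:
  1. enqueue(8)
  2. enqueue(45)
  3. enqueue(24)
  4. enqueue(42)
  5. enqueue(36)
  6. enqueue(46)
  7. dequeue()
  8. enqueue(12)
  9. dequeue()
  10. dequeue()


enqueue(8) -> [8]
enqueue(45) -> [8, 45]
enqueue(24) -> [8, 45, 24]
enqueue(42) -> [8, 45, 24, 42]
enqueue(36) -> [8, 45, 24, 42, 36]
enqueue(46) -> [8, 45, 24, 42, 36, 46]
dequeue()->8, [45, 24, 42, 36, 46]
enqueue(12) -> [45, 24, 42, 36, 46, 12]
dequeue()->45, [24, 42, 36, 46, 12]
dequeue()->24, [42, 36, 46, 12]

Final queue: [42, 36, 46, 12]


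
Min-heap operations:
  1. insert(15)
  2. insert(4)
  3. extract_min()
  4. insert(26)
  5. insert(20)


insert(15) -> [15]
insert(4) -> [4, 15]
extract_min()->4, [15]
insert(26) -> [15, 26]
insert(20) -> [15, 26, 20]

Final heap: [15, 26, 20]


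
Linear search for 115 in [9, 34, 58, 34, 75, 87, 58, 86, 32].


i=0: 9!=115
i=1: 34!=115
i=2: 58!=115
i=3: 34!=115
i=4: 75!=115
i=5: 87!=115
i=6: 58!=115
i=7: 86!=115
i=8: 32!=115

Not found, 9 comps


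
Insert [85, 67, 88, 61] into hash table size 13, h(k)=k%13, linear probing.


Insert 85: h=7 -> slot 7
Insert 67: h=2 -> slot 2
Insert 88: h=10 -> slot 10
Insert 61: h=9 -> slot 9

Table: [None, None, 67, None, None, None, None, 85, None, 61, 88, None, None]


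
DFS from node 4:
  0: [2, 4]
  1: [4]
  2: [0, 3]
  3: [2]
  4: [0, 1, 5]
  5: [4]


Visit 4, push [5, 1, 0]
Visit 0, push [2]
Visit 2, push [3]
Visit 3, push []
Visit 1, push []
Visit 5, push []

DFS order: [4, 0, 2, 3, 1, 5]


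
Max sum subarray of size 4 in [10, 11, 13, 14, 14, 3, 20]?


[0:4]: 48
[1:5]: 52
[2:6]: 44
[3:7]: 51

Max: 52 at [1:5]


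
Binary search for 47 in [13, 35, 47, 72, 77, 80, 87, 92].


Step 1: lo=0, hi=7, mid=3, val=72
Step 2: lo=0, hi=2, mid=1, val=35
Step 3: lo=2, hi=2, mid=2, val=47

Found at index 2


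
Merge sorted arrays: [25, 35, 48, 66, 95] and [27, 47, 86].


Take 25 from A
Take 27 from B
Take 35 from A
Take 47 from B
Take 48 from A
Take 66 from A
Take 86 from B

Merged: [25, 27, 35, 47, 48, 66, 86, 95]


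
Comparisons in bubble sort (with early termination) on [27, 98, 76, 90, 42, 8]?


Algorithm: bubble sort (with early termination)
Input: [27, 98, 76, 90, 42, 8]
Sorted: [8, 27, 42, 76, 90, 98]

15


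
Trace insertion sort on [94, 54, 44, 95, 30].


Initial: [94, 54, 44, 95, 30]
Insert 54: [54, 94, 44, 95, 30]
Insert 44: [44, 54, 94, 95, 30]
Insert 95: [44, 54, 94, 95, 30]
Insert 30: [30, 44, 54, 94, 95]

Sorted: [30, 44, 54, 94, 95]


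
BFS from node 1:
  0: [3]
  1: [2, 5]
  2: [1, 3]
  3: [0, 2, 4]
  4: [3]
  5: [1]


Visit 1, enqueue [2, 5]
Visit 2, enqueue [3]
Visit 5, enqueue []
Visit 3, enqueue [0, 4]
Visit 0, enqueue []
Visit 4, enqueue []

BFS order: [1, 2, 5, 3, 0, 4]


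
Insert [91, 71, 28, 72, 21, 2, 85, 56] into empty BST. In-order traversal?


Insert 91: root
Insert 71: L from 91
Insert 28: L from 91 -> L from 71
Insert 72: L from 91 -> R from 71
Insert 21: L from 91 -> L from 71 -> L from 28
Insert 2: L from 91 -> L from 71 -> L from 28 -> L from 21
Insert 85: L from 91 -> R from 71 -> R from 72
Insert 56: L from 91 -> L from 71 -> R from 28

In-order: [2, 21, 28, 56, 71, 72, 85, 91]


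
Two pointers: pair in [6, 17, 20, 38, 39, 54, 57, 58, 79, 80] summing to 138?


lo=0(6)+hi=9(80)=86
lo=1(17)+hi=9(80)=97
lo=2(20)+hi=9(80)=100
lo=3(38)+hi=9(80)=118
lo=4(39)+hi=9(80)=119
lo=5(54)+hi=9(80)=134
lo=6(57)+hi=9(80)=137
lo=7(58)+hi=9(80)=138

Yes: 58+80=138


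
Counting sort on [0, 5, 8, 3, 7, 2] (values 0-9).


Input: [0, 5, 8, 3, 7, 2]
Counts: [1, 0, 1, 1, 0, 1, 0, 1, 1, 0]

Sorted: [0, 2, 3, 5, 7, 8]


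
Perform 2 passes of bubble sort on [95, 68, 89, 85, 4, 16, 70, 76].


Initial: [95, 68, 89, 85, 4, 16, 70, 76]
Pass 1: [68, 89, 85, 4, 16, 70, 76, 95] (7 swaps)
Pass 2: [68, 85, 4, 16, 70, 76, 89, 95] (5 swaps)

After 2 passes: [68, 85, 4, 16, 70, 76, 89, 95]


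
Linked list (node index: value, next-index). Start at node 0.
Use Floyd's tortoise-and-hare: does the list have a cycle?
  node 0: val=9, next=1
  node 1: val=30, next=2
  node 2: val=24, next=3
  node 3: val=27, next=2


Floyd's tortoise (slow, +1) and hare (fast, +2):
  init: slow=0, fast=0
  step 1: slow=1, fast=2
  step 2: slow=2, fast=2
  slow == fast at node 2: cycle detected

Cycle: yes


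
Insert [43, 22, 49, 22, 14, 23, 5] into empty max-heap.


Insert 43: [43]
Insert 22: [43, 22]
Insert 49: [49, 22, 43]
Insert 22: [49, 22, 43, 22]
Insert 14: [49, 22, 43, 22, 14]
Insert 23: [49, 22, 43, 22, 14, 23]
Insert 5: [49, 22, 43, 22, 14, 23, 5]

Final heap: [49, 22, 43, 22, 14, 23, 5]


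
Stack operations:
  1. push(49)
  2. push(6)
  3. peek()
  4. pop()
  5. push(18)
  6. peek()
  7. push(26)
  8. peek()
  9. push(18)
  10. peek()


push(49) -> [49]
push(6) -> [49, 6]
peek()->6
pop()->6, [49]
push(18) -> [49, 18]
peek()->18
push(26) -> [49, 18, 26]
peek()->26
push(18) -> [49, 18, 26, 18]
peek()->18

Final stack: [49, 18, 26, 18]


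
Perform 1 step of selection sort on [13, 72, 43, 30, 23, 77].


Initial: [13, 72, 43, 30, 23, 77]
Step 1: min=13 at 0
  Swap: [13, 72, 43, 30, 23, 77]

After 1 step: [13, 72, 43, 30, 23, 77]


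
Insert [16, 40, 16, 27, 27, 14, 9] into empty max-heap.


Insert 16: [16]
Insert 40: [40, 16]
Insert 16: [40, 16, 16]
Insert 27: [40, 27, 16, 16]
Insert 27: [40, 27, 16, 16, 27]
Insert 14: [40, 27, 16, 16, 27, 14]
Insert 9: [40, 27, 16, 16, 27, 14, 9]

Final heap: [40, 27, 16, 16, 27, 14, 9]


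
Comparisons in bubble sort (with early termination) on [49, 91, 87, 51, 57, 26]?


Algorithm: bubble sort (with early termination)
Input: [49, 91, 87, 51, 57, 26]
Sorted: [26, 49, 51, 57, 87, 91]

15


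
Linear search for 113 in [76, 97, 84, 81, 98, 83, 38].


i=0: 76!=113
i=1: 97!=113
i=2: 84!=113
i=3: 81!=113
i=4: 98!=113
i=5: 83!=113
i=6: 38!=113

Not found, 7 comps


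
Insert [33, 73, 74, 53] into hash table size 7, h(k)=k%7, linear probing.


Insert 33: h=5 -> slot 5
Insert 73: h=3 -> slot 3
Insert 74: h=4 -> slot 4
Insert 53: h=4, 2 probes -> slot 6

Table: [None, None, None, 73, 74, 33, 53]


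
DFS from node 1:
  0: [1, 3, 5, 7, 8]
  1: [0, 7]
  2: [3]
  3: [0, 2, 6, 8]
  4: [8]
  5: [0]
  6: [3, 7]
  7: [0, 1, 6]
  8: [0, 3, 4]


Visit 1, push [7, 0]
Visit 0, push [8, 7, 5, 3]
Visit 3, push [8, 6, 2]
Visit 2, push []
Visit 6, push [7]
Visit 7, push []
Visit 8, push [4]
Visit 4, push []
Visit 5, push []

DFS order: [1, 0, 3, 2, 6, 7, 8, 4, 5]


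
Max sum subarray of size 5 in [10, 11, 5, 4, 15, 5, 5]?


[0:5]: 45
[1:6]: 40
[2:7]: 34

Max: 45 at [0:5]


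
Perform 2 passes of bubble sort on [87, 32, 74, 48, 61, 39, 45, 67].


Initial: [87, 32, 74, 48, 61, 39, 45, 67]
Pass 1: [32, 74, 48, 61, 39, 45, 67, 87] (7 swaps)
Pass 2: [32, 48, 61, 39, 45, 67, 74, 87] (5 swaps)

After 2 passes: [32, 48, 61, 39, 45, 67, 74, 87]


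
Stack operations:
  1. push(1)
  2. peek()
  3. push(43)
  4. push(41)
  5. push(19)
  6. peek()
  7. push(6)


push(1) -> [1]
peek()->1
push(43) -> [1, 43]
push(41) -> [1, 43, 41]
push(19) -> [1, 43, 41, 19]
peek()->19
push(6) -> [1, 43, 41, 19, 6]

Final stack: [1, 43, 41, 19, 6]


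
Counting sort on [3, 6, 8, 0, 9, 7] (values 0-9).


Input: [3, 6, 8, 0, 9, 7]
Counts: [1, 0, 0, 1, 0, 0, 1, 1, 1, 1]

Sorted: [0, 3, 6, 7, 8, 9]


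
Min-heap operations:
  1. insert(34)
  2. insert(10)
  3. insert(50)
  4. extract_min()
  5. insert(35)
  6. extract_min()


insert(34) -> [34]
insert(10) -> [10, 34]
insert(50) -> [10, 34, 50]
extract_min()->10, [34, 50]
insert(35) -> [34, 50, 35]
extract_min()->34, [35, 50]

Final heap: [35, 50]


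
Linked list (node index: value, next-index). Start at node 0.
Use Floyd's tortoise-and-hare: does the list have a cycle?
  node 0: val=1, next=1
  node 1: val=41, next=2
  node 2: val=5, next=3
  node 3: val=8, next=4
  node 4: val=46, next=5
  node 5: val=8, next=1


Floyd's tortoise (slow, +1) and hare (fast, +2):
  init: slow=0, fast=0
  step 1: slow=1, fast=2
  step 2: slow=2, fast=4
  step 3: slow=3, fast=1
  step 4: slow=4, fast=3
  step 5: slow=5, fast=5
  slow == fast at node 5: cycle detected

Cycle: yes


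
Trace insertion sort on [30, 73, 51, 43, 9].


Initial: [30, 73, 51, 43, 9]
Insert 73: [30, 73, 51, 43, 9]
Insert 51: [30, 51, 73, 43, 9]
Insert 43: [30, 43, 51, 73, 9]
Insert 9: [9, 30, 43, 51, 73]

Sorted: [9, 30, 43, 51, 73]


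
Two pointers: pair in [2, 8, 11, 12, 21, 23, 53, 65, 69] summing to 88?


lo=0(2)+hi=8(69)=71
lo=1(8)+hi=8(69)=77
lo=2(11)+hi=8(69)=80
lo=3(12)+hi=8(69)=81
lo=4(21)+hi=8(69)=90
lo=4(21)+hi=7(65)=86
lo=5(23)+hi=7(65)=88

Yes: 23+65=88


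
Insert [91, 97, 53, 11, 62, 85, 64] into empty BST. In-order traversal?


Insert 91: root
Insert 97: R from 91
Insert 53: L from 91
Insert 11: L from 91 -> L from 53
Insert 62: L from 91 -> R from 53
Insert 85: L from 91 -> R from 53 -> R from 62
Insert 64: L from 91 -> R from 53 -> R from 62 -> L from 85

In-order: [11, 53, 62, 64, 85, 91, 97]


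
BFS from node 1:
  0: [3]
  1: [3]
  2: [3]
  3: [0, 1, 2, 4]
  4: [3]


Visit 1, enqueue [3]
Visit 3, enqueue [0, 2, 4]
Visit 0, enqueue []
Visit 2, enqueue []
Visit 4, enqueue []

BFS order: [1, 3, 0, 2, 4]


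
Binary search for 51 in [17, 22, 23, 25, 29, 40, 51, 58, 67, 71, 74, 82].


Step 1: lo=0, hi=11, mid=5, val=40
Step 2: lo=6, hi=11, mid=8, val=67
Step 3: lo=6, hi=7, mid=6, val=51

Found at index 6


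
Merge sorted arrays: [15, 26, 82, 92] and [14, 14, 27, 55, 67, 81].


Take 14 from B
Take 14 from B
Take 15 from A
Take 26 from A
Take 27 from B
Take 55 from B
Take 67 from B
Take 81 from B

Merged: [14, 14, 15, 26, 27, 55, 67, 81, 82, 92]


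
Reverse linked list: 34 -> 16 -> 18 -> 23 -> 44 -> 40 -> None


Step 1: curr=34, set curr.next=prev(None) | reversed so far: 34
Step 2: curr=16, set curr.next=prev(34) | reversed so far: 16 -> 34
Step 3: curr=18, set curr.next=prev(16) | reversed so far: 18 -> 16 -> 34
Step 4: curr=23, set curr.next=prev(18) | reversed so far: 23 -> 18 -> 16 -> 34
Step 5: curr=44, set curr.next=prev(23) | reversed so far: 44 -> 23 -> 18 -> 16 -> 34
Step 6: curr=40, set curr.next=prev(44) | reversed so far: 40 -> 44 -> 23 -> 18 -> 16 -> 34

40 -> 44 -> 23 -> 18 -> 16 -> 34 -> None


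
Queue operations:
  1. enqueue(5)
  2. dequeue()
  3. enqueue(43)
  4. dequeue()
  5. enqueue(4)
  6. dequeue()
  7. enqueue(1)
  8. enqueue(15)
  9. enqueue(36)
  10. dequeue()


enqueue(5) -> [5]
dequeue()->5, []
enqueue(43) -> [43]
dequeue()->43, []
enqueue(4) -> [4]
dequeue()->4, []
enqueue(1) -> [1]
enqueue(15) -> [1, 15]
enqueue(36) -> [1, 15, 36]
dequeue()->1, [15, 36]

Final queue: [15, 36]


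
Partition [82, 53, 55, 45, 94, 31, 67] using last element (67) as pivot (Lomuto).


Pivot: 67
  53 <= 67: swap -> [53, 82, 55, 45, 94, 31, 67]
  55 <= 67: swap -> [53, 55, 82, 45, 94, 31, 67]
  45 <= 67: swap -> [53, 55, 45, 82, 94, 31, 67]
  31 <= 67: swap -> [53, 55, 45, 31, 94, 82, 67]
Place pivot at 4: [53, 55, 45, 31, 67, 82, 94]

Partitioned: [53, 55, 45, 31, 67, 82, 94]


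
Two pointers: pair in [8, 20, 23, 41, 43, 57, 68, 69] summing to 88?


lo=0(8)+hi=7(69)=77
lo=1(20)+hi=7(69)=89
lo=1(20)+hi=6(68)=88

Yes: 20+68=88


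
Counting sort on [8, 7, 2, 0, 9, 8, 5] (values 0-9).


Input: [8, 7, 2, 0, 9, 8, 5]
Counts: [1, 0, 1, 0, 0, 1, 0, 1, 2, 1]

Sorted: [0, 2, 5, 7, 8, 8, 9]


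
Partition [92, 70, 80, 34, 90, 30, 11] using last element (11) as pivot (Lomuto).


Pivot: 11
Place pivot at 0: [11, 70, 80, 34, 90, 30, 92]

Partitioned: [11, 70, 80, 34, 90, 30, 92]


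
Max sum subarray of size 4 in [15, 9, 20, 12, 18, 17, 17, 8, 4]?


[0:4]: 56
[1:5]: 59
[2:6]: 67
[3:7]: 64
[4:8]: 60
[5:9]: 46

Max: 67 at [2:6]


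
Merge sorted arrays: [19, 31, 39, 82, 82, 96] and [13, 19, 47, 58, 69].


Take 13 from B
Take 19 from A
Take 19 from B
Take 31 from A
Take 39 from A
Take 47 from B
Take 58 from B
Take 69 from B

Merged: [13, 19, 19, 31, 39, 47, 58, 69, 82, 82, 96]


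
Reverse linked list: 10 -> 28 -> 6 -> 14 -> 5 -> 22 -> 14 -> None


Step 1: curr=10, set curr.next=prev(None) | reversed so far: 10
Step 2: curr=28, set curr.next=prev(10) | reversed so far: 28 -> 10
Step 3: curr=6, set curr.next=prev(28) | reversed so far: 6 -> 28 -> 10
Step 4: curr=14, set curr.next=prev(6) | reversed so far: 14 -> 6 -> 28 -> 10
Step 5: curr=5, set curr.next=prev(14) | reversed so far: 5 -> 14 -> 6 -> 28 -> 10
Step 6: curr=22, set curr.next=prev(5) | reversed so far: 22 -> 5 -> 14 -> 6 -> 28 -> 10
Step 7: curr=14, set curr.next=prev(22) | reversed so far: 14 -> 22 -> 5 -> 14 -> 6 -> 28 -> 10

14 -> 22 -> 5 -> 14 -> 6 -> 28 -> 10 -> None


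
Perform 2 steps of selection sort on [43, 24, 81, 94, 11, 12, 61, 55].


Initial: [43, 24, 81, 94, 11, 12, 61, 55]
Step 1: min=11 at 4
  Swap: [11, 24, 81, 94, 43, 12, 61, 55]
Step 2: min=12 at 5
  Swap: [11, 12, 81, 94, 43, 24, 61, 55]

After 2 steps: [11, 12, 81, 94, 43, 24, 61, 55]


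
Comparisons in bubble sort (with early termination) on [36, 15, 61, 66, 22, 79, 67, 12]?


Algorithm: bubble sort (with early termination)
Input: [36, 15, 61, 66, 22, 79, 67, 12]
Sorted: [12, 15, 22, 36, 61, 66, 67, 79]

28


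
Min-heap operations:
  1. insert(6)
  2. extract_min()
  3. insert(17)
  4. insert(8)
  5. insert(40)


insert(6) -> [6]
extract_min()->6, []
insert(17) -> [17]
insert(8) -> [8, 17]
insert(40) -> [8, 17, 40]

Final heap: [8, 17, 40]


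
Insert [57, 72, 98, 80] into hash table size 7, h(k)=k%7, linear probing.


Insert 57: h=1 -> slot 1
Insert 72: h=2 -> slot 2
Insert 98: h=0 -> slot 0
Insert 80: h=3 -> slot 3

Table: [98, 57, 72, 80, None, None, None]


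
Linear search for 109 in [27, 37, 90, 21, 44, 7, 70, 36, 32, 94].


i=0: 27!=109
i=1: 37!=109
i=2: 90!=109
i=3: 21!=109
i=4: 44!=109
i=5: 7!=109
i=6: 70!=109
i=7: 36!=109
i=8: 32!=109
i=9: 94!=109

Not found, 10 comps


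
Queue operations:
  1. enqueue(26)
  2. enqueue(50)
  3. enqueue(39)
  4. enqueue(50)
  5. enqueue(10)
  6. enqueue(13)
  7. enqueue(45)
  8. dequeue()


enqueue(26) -> [26]
enqueue(50) -> [26, 50]
enqueue(39) -> [26, 50, 39]
enqueue(50) -> [26, 50, 39, 50]
enqueue(10) -> [26, 50, 39, 50, 10]
enqueue(13) -> [26, 50, 39, 50, 10, 13]
enqueue(45) -> [26, 50, 39, 50, 10, 13, 45]
dequeue()->26, [50, 39, 50, 10, 13, 45]

Final queue: [50, 39, 50, 10, 13, 45]


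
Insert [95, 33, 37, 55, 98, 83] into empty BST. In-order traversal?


Insert 95: root
Insert 33: L from 95
Insert 37: L from 95 -> R from 33
Insert 55: L from 95 -> R from 33 -> R from 37
Insert 98: R from 95
Insert 83: L from 95 -> R from 33 -> R from 37 -> R from 55

In-order: [33, 37, 55, 83, 95, 98]


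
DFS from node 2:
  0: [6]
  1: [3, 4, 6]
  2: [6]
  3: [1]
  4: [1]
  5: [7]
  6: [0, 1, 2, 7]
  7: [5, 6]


Visit 2, push [6]
Visit 6, push [7, 1, 0]
Visit 0, push []
Visit 1, push [4, 3]
Visit 3, push []
Visit 4, push []
Visit 7, push [5]
Visit 5, push []

DFS order: [2, 6, 0, 1, 3, 4, 7, 5]


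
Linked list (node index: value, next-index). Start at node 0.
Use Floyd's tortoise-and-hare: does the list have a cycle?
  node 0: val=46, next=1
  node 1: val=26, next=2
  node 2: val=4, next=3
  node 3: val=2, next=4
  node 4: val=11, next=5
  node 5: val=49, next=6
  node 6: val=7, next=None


Floyd's tortoise (slow, +1) and hare (fast, +2):
  init: slow=0, fast=0
  step 1: slow=1, fast=2
  step 2: slow=2, fast=4
  step 3: slow=3, fast=6
  step 4: fast -> None, no cycle

Cycle: no


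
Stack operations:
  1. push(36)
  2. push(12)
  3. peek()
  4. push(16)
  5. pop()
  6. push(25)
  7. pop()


push(36) -> [36]
push(12) -> [36, 12]
peek()->12
push(16) -> [36, 12, 16]
pop()->16, [36, 12]
push(25) -> [36, 12, 25]
pop()->25, [36, 12]

Final stack: [36, 12]


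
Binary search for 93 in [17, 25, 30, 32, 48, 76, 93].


Step 1: lo=0, hi=6, mid=3, val=32
Step 2: lo=4, hi=6, mid=5, val=76
Step 3: lo=6, hi=6, mid=6, val=93

Found at index 6


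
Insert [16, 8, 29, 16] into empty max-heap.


Insert 16: [16]
Insert 8: [16, 8]
Insert 29: [29, 8, 16]
Insert 16: [29, 16, 16, 8]

Final heap: [29, 16, 16, 8]


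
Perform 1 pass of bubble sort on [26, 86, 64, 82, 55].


Initial: [26, 86, 64, 82, 55]
Pass 1: [26, 64, 82, 55, 86] (3 swaps)

After 1 pass: [26, 64, 82, 55, 86]


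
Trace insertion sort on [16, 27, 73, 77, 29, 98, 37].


Initial: [16, 27, 73, 77, 29, 98, 37]
Insert 27: [16, 27, 73, 77, 29, 98, 37]
Insert 73: [16, 27, 73, 77, 29, 98, 37]
Insert 77: [16, 27, 73, 77, 29, 98, 37]
Insert 29: [16, 27, 29, 73, 77, 98, 37]
Insert 98: [16, 27, 29, 73, 77, 98, 37]
Insert 37: [16, 27, 29, 37, 73, 77, 98]

Sorted: [16, 27, 29, 37, 73, 77, 98]


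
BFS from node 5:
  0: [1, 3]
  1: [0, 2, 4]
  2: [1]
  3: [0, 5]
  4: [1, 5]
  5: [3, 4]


Visit 5, enqueue [3, 4]
Visit 3, enqueue [0]
Visit 4, enqueue [1]
Visit 0, enqueue []
Visit 1, enqueue [2]
Visit 2, enqueue []

BFS order: [5, 3, 4, 0, 1, 2]


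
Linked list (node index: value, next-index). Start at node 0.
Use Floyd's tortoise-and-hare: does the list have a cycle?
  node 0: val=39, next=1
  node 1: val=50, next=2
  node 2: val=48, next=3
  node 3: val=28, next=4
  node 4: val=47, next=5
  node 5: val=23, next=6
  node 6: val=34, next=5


Floyd's tortoise (slow, +1) and hare (fast, +2):
  init: slow=0, fast=0
  step 1: slow=1, fast=2
  step 2: slow=2, fast=4
  step 3: slow=3, fast=6
  step 4: slow=4, fast=6
  step 5: slow=5, fast=6
  step 6: slow=6, fast=6
  slow == fast at node 6: cycle detected

Cycle: yes


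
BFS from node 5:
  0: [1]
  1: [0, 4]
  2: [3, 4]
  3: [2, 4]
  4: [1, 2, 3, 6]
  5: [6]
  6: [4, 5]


Visit 5, enqueue [6]
Visit 6, enqueue [4]
Visit 4, enqueue [1, 2, 3]
Visit 1, enqueue [0]
Visit 2, enqueue []
Visit 3, enqueue []
Visit 0, enqueue []

BFS order: [5, 6, 4, 1, 2, 3, 0]


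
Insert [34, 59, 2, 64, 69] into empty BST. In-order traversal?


Insert 34: root
Insert 59: R from 34
Insert 2: L from 34
Insert 64: R from 34 -> R from 59
Insert 69: R from 34 -> R from 59 -> R from 64

In-order: [2, 34, 59, 64, 69]


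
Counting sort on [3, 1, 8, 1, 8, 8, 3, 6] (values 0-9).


Input: [3, 1, 8, 1, 8, 8, 3, 6]
Counts: [0, 2, 0, 2, 0, 0, 1, 0, 3, 0]

Sorted: [1, 1, 3, 3, 6, 8, 8, 8]


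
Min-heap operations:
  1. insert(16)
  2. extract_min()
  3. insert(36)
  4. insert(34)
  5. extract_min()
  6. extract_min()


insert(16) -> [16]
extract_min()->16, []
insert(36) -> [36]
insert(34) -> [34, 36]
extract_min()->34, [36]
extract_min()->36, []

Final heap: []


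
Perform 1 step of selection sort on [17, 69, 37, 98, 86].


Initial: [17, 69, 37, 98, 86]
Step 1: min=17 at 0
  Swap: [17, 69, 37, 98, 86]

After 1 step: [17, 69, 37, 98, 86]


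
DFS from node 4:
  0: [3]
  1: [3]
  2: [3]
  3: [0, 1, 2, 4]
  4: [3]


Visit 4, push [3]
Visit 3, push [2, 1, 0]
Visit 0, push []
Visit 1, push []
Visit 2, push []

DFS order: [4, 3, 0, 1, 2]


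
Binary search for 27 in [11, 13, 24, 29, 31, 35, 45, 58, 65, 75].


Step 1: lo=0, hi=9, mid=4, val=31
Step 2: lo=0, hi=3, mid=1, val=13
Step 3: lo=2, hi=3, mid=2, val=24
Step 4: lo=3, hi=3, mid=3, val=29

Not found


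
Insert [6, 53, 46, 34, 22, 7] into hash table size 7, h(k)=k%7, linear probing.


Insert 6: h=6 -> slot 6
Insert 53: h=4 -> slot 4
Insert 46: h=4, 1 probes -> slot 5
Insert 34: h=6, 1 probes -> slot 0
Insert 22: h=1 -> slot 1
Insert 7: h=0, 2 probes -> slot 2

Table: [34, 22, 7, None, 53, 46, 6]


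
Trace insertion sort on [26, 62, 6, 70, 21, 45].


Initial: [26, 62, 6, 70, 21, 45]
Insert 62: [26, 62, 6, 70, 21, 45]
Insert 6: [6, 26, 62, 70, 21, 45]
Insert 70: [6, 26, 62, 70, 21, 45]
Insert 21: [6, 21, 26, 62, 70, 45]
Insert 45: [6, 21, 26, 45, 62, 70]

Sorted: [6, 21, 26, 45, 62, 70]


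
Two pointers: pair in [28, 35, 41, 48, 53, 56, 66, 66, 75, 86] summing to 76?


lo=0(28)+hi=9(86)=114
lo=0(28)+hi=8(75)=103
lo=0(28)+hi=7(66)=94
lo=0(28)+hi=6(66)=94
lo=0(28)+hi=5(56)=84
lo=0(28)+hi=4(53)=81
lo=0(28)+hi=3(48)=76

Yes: 28+48=76


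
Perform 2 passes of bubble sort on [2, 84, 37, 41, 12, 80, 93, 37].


Initial: [2, 84, 37, 41, 12, 80, 93, 37]
Pass 1: [2, 37, 41, 12, 80, 84, 37, 93] (5 swaps)
Pass 2: [2, 37, 12, 41, 80, 37, 84, 93] (2 swaps)

After 2 passes: [2, 37, 12, 41, 80, 37, 84, 93]


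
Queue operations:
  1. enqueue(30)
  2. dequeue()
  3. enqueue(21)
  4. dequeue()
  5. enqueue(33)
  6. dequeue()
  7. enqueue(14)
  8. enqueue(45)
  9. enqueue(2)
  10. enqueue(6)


enqueue(30) -> [30]
dequeue()->30, []
enqueue(21) -> [21]
dequeue()->21, []
enqueue(33) -> [33]
dequeue()->33, []
enqueue(14) -> [14]
enqueue(45) -> [14, 45]
enqueue(2) -> [14, 45, 2]
enqueue(6) -> [14, 45, 2, 6]

Final queue: [14, 45, 2, 6]


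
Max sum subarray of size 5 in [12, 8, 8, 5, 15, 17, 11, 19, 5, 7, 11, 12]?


[0:5]: 48
[1:6]: 53
[2:7]: 56
[3:8]: 67
[4:9]: 67
[5:10]: 59
[6:11]: 53
[7:12]: 54

Max: 67 at [3:8]


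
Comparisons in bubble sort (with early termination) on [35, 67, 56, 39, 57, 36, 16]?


Algorithm: bubble sort (with early termination)
Input: [35, 67, 56, 39, 57, 36, 16]
Sorted: [16, 35, 36, 39, 56, 57, 67]

21


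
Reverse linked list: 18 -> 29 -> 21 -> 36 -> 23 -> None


Step 1: curr=18, set curr.next=prev(None) | reversed so far: 18
Step 2: curr=29, set curr.next=prev(18) | reversed so far: 29 -> 18
Step 3: curr=21, set curr.next=prev(29) | reversed so far: 21 -> 29 -> 18
Step 4: curr=36, set curr.next=prev(21) | reversed so far: 36 -> 21 -> 29 -> 18
Step 5: curr=23, set curr.next=prev(36) | reversed so far: 23 -> 36 -> 21 -> 29 -> 18

23 -> 36 -> 21 -> 29 -> 18 -> None


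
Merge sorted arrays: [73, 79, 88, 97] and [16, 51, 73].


Take 16 from B
Take 51 from B
Take 73 from A
Take 73 from B

Merged: [16, 51, 73, 73, 79, 88, 97]


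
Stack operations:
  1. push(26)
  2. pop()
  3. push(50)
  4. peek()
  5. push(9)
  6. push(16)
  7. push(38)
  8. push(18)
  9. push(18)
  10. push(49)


push(26) -> [26]
pop()->26, []
push(50) -> [50]
peek()->50
push(9) -> [50, 9]
push(16) -> [50, 9, 16]
push(38) -> [50, 9, 16, 38]
push(18) -> [50, 9, 16, 38, 18]
push(18) -> [50, 9, 16, 38, 18, 18]
push(49) -> [50, 9, 16, 38, 18, 18, 49]

Final stack: [50, 9, 16, 38, 18, 18, 49]


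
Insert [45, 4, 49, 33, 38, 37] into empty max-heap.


Insert 45: [45]
Insert 4: [45, 4]
Insert 49: [49, 4, 45]
Insert 33: [49, 33, 45, 4]
Insert 38: [49, 38, 45, 4, 33]
Insert 37: [49, 38, 45, 4, 33, 37]

Final heap: [49, 38, 45, 4, 33, 37]


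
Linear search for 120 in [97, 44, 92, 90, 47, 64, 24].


i=0: 97!=120
i=1: 44!=120
i=2: 92!=120
i=3: 90!=120
i=4: 47!=120
i=5: 64!=120
i=6: 24!=120

Not found, 7 comps


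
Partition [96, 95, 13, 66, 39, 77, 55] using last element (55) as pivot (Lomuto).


Pivot: 55
  13 <= 55: swap -> [13, 95, 96, 66, 39, 77, 55]
  39 <= 55: swap -> [13, 39, 96, 66, 95, 77, 55]
Place pivot at 2: [13, 39, 55, 66, 95, 77, 96]

Partitioned: [13, 39, 55, 66, 95, 77, 96]


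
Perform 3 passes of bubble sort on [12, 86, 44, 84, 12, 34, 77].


Initial: [12, 86, 44, 84, 12, 34, 77]
Pass 1: [12, 44, 84, 12, 34, 77, 86] (5 swaps)
Pass 2: [12, 44, 12, 34, 77, 84, 86] (3 swaps)
Pass 3: [12, 12, 34, 44, 77, 84, 86] (2 swaps)

After 3 passes: [12, 12, 34, 44, 77, 84, 86]


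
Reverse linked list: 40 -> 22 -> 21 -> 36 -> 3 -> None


Step 1: curr=40, set curr.next=prev(None) | reversed so far: 40
Step 2: curr=22, set curr.next=prev(40) | reversed so far: 22 -> 40
Step 3: curr=21, set curr.next=prev(22) | reversed so far: 21 -> 22 -> 40
Step 4: curr=36, set curr.next=prev(21) | reversed so far: 36 -> 21 -> 22 -> 40
Step 5: curr=3, set curr.next=prev(36) | reversed so far: 3 -> 36 -> 21 -> 22 -> 40

3 -> 36 -> 21 -> 22 -> 40 -> None


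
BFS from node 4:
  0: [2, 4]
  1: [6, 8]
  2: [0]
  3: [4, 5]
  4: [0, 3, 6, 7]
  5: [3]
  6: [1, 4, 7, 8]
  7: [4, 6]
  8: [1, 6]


Visit 4, enqueue [0, 3, 6, 7]
Visit 0, enqueue [2]
Visit 3, enqueue [5]
Visit 6, enqueue [1, 8]
Visit 7, enqueue []
Visit 2, enqueue []
Visit 5, enqueue []
Visit 1, enqueue []
Visit 8, enqueue []

BFS order: [4, 0, 3, 6, 7, 2, 5, 1, 8]


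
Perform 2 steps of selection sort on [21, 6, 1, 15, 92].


Initial: [21, 6, 1, 15, 92]
Step 1: min=1 at 2
  Swap: [1, 6, 21, 15, 92]
Step 2: min=6 at 1
  Swap: [1, 6, 21, 15, 92]

After 2 steps: [1, 6, 21, 15, 92]


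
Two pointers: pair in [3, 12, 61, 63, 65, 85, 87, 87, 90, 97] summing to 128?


lo=0(3)+hi=9(97)=100
lo=1(12)+hi=9(97)=109
lo=2(61)+hi=9(97)=158
lo=2(61)+hi=8(90)=151
lo=2(61)+hi=7(87)=148
lo=2(61)+hi=6(87)=148
lo=2(61)+hi=5(85)=146
lo=2(61)+hi=4(65)=126
lo=3(63)+hi=4(65)=128

Yes: 63+65=128


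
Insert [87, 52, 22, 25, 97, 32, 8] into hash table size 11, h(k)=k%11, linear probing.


Insert 87: h=10 -> slot 10
Insert 52: h=8 -> slot 8
Insert 22: h=0 -> slot 0
Insert 25: h=3 -> slot 3
Insert 97: h=9 -> slot 9
Insert 32: h=10, 2 probes -> slot 1
Insert 8: h=8, 5 probes -> slot 2

Table: [22, 32, 8, 25, None, None, None, None, 52, 97, 87]


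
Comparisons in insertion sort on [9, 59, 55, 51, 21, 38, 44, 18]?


Algorithm: insertion sort
Input: [9, 59, 55, 51, 21, 38, 44, 18]
Sorted: [9, 18, 21, 38, 44, 51, 55, 59]

25


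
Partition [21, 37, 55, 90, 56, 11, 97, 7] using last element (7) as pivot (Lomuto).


Pivot: 7
Place pivot at 0: [7, 37, 55, 90, 56, 11, 97, 21]

Partitioned: [7, 37, 55, 90, 56, 11, 97, 21]


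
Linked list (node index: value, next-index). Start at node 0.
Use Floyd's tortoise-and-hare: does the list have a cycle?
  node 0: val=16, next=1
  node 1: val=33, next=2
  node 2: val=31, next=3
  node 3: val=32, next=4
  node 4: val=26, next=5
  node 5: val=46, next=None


Floyd's tortoise (slow, +1) and hare (fast, +2):
  init: slow=0, fast=0
  step 1: slow=1, fast=2
  step 2: slow=2, fast=4
  step 3: fast 4->5->None, no cycle

Cycle: no


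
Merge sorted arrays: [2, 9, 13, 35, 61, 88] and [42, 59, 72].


Take 2 from A
Take 9 from A
Take 13 from A
Take 35 from A
Take 42 from B
Take 59 from B
Take 61 from A
Take 72 from B

Merged: [2, 9, 13, 35, 42, 59, 61, 72, 88]


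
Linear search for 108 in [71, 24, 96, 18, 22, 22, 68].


i=0: 71!=108
i=1: 24!=108
i=2: 96!=108
i=3: 18!=108
i=4: 22!=108
i=5: 22!=108
i=6: 68!=108

Not found, 7 comps


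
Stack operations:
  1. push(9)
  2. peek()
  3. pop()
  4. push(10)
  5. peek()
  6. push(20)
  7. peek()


push(9) -> [9]
peek()->9
pop()->9, []
push(10) -> [10]
peek()->10
push(20) -> [10, 20]
peek()->20

Final stack: [10, 20]


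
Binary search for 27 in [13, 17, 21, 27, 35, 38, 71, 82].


Step 1: lo=0, hi=7, mid=3, val=27

Found at index 3


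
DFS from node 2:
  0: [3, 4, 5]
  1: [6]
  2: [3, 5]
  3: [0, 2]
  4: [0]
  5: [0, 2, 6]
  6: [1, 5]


Visit 2, push [5, 3]
Visit 3, push [0]
Visit 0, push [5, 4]
Visit 4, push []
Visit 5, push [6]
Visit 6, push [1]
Visit 1, push []

DFS order: [2, 3, 0, 4, 5, 6, 1]


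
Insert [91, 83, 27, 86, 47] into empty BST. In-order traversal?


Insert 91: root
Insert 83: L from 91
Insert 27: L from 91 -> L from 83
Insert 86: L from 91 -> R from 83
Insert 47: L from 91 -> L from 83 -> R from 27

In-order: [27, 47, 83, 86, 91]


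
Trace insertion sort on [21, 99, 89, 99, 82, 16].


Initial: [21, 99, 89, 99, 82, 16]
Insert 99: [21, 99, 89, 99, 82, 16]
Insert 89: [21, 89, 99, 99, 82, 16]
Insert 99: [21, 89, 99, 99, 82, 16]
Insert 82: [21, 82, 89, 99, 99, 16]
Insert 16: [16, 21, 82, 89, 99, 99]

Sorted: [16, 21, 82, 89, 99, 99]


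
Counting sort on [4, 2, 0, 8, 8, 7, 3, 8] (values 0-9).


Input: [4, 2, 0, 8, 8, 7, 3, 8]
Counts: [1, 0, 1, 1, 1, 0, 0, 1, 3, 0]

Sorted: [0, 2, 3, 4, 7, 8, 8, 8]


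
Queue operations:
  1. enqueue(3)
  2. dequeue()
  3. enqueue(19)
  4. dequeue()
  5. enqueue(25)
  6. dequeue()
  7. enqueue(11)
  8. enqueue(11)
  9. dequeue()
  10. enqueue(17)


enqueue(3) -> [3]
dequeue()->3, []
enqueue(19) -> [19]
dequeue()->19, []
enqueue(25) -> [25]
dequeue()->25, []
enqueue(11) -> [11]
enqueue(11) -> [11, 11]
dequeue()->11, [11]
enqueue(17) -> [11, 17]

Final queue: [11, 17]


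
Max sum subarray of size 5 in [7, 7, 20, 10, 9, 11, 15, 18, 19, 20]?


[0:5]: 53
[1:6]: 57
[2:7]: 65
[3:8]: 63
[4:9]: 72
[5:10]: 83

Max: 83 at [5:10]


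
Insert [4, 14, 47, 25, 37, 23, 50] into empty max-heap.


Insert 4: [4]
Insert 14: [14, 4]
Insert 47: [47, 4, 14]
Insert 25: [47, 25, 14, 4]
Insert 37: [47, 37, 14, 4, 25]
Insert 23: [47, 37, 23, 4, 25, 14]
Insert 50: [50, 37, 47, 4, 25, 14, 23]

Final heap: [50, 37, 47, 4, 25, 14, 23]


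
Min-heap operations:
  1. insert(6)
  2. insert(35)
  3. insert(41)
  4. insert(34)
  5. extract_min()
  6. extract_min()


insert(6) -> [6]
insert(35) -> [6, 35]
insert(41) -> [6, 35, 41]
insert(34) -> [6, 34, 41, 35]
extract_min()->6, [34, 35, 41]
extract_min()->34, [35, 41]

Final heap: [35, 41]


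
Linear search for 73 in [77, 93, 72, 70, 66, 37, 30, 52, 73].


i=0: 77!=73
i=1: 93!=73
i=2: 72!=73
i=3: 70!=73
i=4: 66!=73
i=5: 37!=73
i=6: 30!=73
i=7: 52!=73
i=8: 73==73 found!

Found at 8, 9 comps


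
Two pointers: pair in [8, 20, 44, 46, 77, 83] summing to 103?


lo=0(8)+hi=5(83)=91
lo=1(20)+hi=5(83)=103

Yes: 20+83=103


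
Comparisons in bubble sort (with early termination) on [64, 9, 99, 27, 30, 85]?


Algorithm: bubble sort (with early termination)
Input: [64, 9, 99, 27, 30, 85]
Sorted: [9, 27, 30, 64, 85, 99]

12


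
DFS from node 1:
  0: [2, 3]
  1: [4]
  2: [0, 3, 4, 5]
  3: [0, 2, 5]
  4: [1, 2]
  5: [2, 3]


Visit 1, push [4]
Visit 4, push [2]
Visit 2, push [5, 3, 0]
Visit 0, push [3]
Visit 3, push [5]
Visit 5, push []

DFS order: [1, 4, 2, 0, 3, 5]


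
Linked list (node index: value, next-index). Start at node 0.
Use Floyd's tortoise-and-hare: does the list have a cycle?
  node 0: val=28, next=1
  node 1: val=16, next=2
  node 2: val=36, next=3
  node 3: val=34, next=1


Floyd's tortoise (slow, +1) and hare (fast, +2):
  init: slow=0, fast=0
  step 1: slow=1, fast=2
  step 2: slow=2, fast=1
  step 3: slow=3, fast=3
  slow == fast at node 3: cycle detected

Cycle: yes
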